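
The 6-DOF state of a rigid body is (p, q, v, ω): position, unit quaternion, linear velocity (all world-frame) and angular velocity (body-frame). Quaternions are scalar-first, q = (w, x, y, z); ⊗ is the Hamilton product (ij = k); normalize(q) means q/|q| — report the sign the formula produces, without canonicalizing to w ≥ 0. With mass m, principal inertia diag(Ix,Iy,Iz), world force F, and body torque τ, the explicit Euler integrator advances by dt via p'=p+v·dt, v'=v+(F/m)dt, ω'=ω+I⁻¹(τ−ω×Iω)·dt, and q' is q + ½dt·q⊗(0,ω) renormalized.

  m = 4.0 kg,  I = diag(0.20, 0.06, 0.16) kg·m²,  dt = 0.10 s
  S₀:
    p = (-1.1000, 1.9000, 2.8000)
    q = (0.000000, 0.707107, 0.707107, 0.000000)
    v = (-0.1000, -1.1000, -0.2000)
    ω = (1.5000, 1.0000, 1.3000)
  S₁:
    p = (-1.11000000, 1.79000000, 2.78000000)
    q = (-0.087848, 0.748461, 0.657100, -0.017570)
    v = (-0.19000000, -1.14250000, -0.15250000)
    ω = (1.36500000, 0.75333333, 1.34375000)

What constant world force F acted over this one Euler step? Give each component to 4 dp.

F = (-3.6000, -1.7000, 1.9000)

Δv = v₁−v₀ = (-0.09000000, -0.04250000, 0.04750000)
applied force F = (-3.6000, -1.7000, 1.9000)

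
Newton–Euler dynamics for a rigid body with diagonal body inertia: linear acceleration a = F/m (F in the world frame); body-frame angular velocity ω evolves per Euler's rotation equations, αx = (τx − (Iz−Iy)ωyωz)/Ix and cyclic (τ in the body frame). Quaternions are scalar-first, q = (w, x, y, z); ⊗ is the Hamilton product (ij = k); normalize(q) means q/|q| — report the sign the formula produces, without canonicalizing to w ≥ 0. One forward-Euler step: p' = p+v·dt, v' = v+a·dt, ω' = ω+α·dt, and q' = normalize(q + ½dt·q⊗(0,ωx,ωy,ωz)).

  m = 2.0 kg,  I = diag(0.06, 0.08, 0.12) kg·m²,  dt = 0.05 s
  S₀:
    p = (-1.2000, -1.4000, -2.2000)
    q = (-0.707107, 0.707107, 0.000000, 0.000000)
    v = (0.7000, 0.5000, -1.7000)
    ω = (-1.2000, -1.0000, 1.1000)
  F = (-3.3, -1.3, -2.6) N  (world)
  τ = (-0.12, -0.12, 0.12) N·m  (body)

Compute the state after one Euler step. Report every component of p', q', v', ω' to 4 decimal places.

ω×(Iω) gyroscopic = (-0.0440, 0.0792, 0.0240)
α = I⁻¹(τ − ω×Iω) = (-1.2667, -2.4900, 0.8000)
ω' = ω + α·dt = (-1.2633, -1.1245, 1.1400)
Hamilton product q⊗(0,ω) = (0.8485284, 0.8485284, -0.0707107, -1.4849247)
q' = normalize(q + ½dt·q⊗(0,ω)) = (-0.6851, 0.7275, -0.0018, -0.0371)
linear accel F/m = (-1.6500, -0.6500, -1.3000)
p + v·dt = (-1.1650, -1.3750, -2.2850)
new velocity v' = (0.6175, 0.4675, -1.7650)

p' = (-1.1650, -1.3750, -2.2850)
q' = (-0.6851, 0.7275, -0.0018, -0.0371)
v' = (0.6175, 0.4675, -1.7650)
ω' = (-1.2633, -1.1245, 1.1400)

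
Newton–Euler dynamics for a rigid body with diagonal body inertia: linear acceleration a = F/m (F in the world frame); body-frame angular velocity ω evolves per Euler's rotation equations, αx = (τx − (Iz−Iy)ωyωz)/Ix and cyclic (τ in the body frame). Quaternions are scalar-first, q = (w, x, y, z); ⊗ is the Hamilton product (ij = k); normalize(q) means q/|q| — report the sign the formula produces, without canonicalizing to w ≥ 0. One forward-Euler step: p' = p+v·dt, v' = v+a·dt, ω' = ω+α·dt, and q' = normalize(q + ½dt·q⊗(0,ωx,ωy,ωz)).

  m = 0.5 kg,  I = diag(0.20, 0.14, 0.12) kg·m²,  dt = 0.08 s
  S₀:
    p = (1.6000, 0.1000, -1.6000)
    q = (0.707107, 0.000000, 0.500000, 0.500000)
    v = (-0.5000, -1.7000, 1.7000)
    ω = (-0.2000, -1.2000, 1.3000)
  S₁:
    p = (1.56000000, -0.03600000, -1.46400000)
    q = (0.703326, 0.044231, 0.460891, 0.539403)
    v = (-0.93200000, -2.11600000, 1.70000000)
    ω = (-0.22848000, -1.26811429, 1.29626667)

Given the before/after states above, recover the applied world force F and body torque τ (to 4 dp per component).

F = (-2.7000, -2.6000, 0.0000)
τ = (-0.0400, -0.1400, -0.0200)

velocity change Δv = (-0.43200000, -0.41600000, 0.00000000)
F = m·Δv/dt = (-2.7000, -2.6000, 0.0000)
ω₁ − ω₀ = (-0.02848000, -0.06811429, -0.00373333)
gyro term ω₀×Iω₀ = (0.0312, -0.0208, -0.0144)
I·α + gyro = (-0.0400, -0.1400, -0.0200)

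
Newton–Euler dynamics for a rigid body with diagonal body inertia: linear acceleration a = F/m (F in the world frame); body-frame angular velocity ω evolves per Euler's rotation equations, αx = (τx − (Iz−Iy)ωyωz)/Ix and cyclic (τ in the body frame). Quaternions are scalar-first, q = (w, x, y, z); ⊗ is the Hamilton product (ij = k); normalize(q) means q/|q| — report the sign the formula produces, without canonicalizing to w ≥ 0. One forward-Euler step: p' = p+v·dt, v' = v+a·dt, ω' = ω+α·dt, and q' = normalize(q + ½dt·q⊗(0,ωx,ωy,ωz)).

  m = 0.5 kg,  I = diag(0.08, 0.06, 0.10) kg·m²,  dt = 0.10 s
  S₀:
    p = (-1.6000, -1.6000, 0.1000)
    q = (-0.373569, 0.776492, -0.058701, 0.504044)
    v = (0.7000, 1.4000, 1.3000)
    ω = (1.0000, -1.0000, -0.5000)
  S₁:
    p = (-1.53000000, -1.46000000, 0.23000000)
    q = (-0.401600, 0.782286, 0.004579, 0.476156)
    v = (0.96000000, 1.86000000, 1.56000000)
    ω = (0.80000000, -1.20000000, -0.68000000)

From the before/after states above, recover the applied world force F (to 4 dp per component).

F = (1.3000, 2.3000, 1.3000)

v₁ − v₀ = (0.26000000, 0.46000000, 0.26000000)
m·(v₁−v₀)/dt = (1.3000, 2.3000, 1.3000)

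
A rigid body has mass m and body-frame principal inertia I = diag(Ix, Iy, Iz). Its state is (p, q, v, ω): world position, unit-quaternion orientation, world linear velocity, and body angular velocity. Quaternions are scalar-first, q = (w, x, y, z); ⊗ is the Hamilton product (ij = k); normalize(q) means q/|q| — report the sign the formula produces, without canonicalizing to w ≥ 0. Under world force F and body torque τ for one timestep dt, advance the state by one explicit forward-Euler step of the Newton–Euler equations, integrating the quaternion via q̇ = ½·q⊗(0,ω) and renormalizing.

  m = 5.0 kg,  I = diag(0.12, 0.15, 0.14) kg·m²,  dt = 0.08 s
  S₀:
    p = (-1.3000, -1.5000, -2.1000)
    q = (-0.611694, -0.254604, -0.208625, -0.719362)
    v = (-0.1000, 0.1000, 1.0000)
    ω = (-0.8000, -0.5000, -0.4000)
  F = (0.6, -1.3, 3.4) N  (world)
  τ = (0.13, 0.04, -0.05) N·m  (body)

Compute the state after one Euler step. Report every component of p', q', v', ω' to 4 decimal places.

p' = (-1.3080, -1.4920, -2.0200)
q' = (-0.6350, -0.2459, -0.1773, -0.7106)
v' = (-0.0904, 0.0792, 1.0544)
ω' = (-0.7120, -0.4753, -0.4354)

linear accel F/m = (0.1200, -0.2600, 0.6800)
new position p' = (-1.3080, -1.4920, -2.0200)
new velocity v' = (-0.0904, 0.0792, 1.0544)
(τ − ω×Iω)/I = (1.1000, 0.3093, -0.4429)
new body rate ω' = (-0.7120, -0.4753, -0.4354)
q⊗(0,ω) = (-0.5957405, 0.2131242, 0.7794950, 0.2050796)
q + ½dt·q⊗(0,ω), renormalized = (-0.6350, -0.2459, -0.1773, -0.7106)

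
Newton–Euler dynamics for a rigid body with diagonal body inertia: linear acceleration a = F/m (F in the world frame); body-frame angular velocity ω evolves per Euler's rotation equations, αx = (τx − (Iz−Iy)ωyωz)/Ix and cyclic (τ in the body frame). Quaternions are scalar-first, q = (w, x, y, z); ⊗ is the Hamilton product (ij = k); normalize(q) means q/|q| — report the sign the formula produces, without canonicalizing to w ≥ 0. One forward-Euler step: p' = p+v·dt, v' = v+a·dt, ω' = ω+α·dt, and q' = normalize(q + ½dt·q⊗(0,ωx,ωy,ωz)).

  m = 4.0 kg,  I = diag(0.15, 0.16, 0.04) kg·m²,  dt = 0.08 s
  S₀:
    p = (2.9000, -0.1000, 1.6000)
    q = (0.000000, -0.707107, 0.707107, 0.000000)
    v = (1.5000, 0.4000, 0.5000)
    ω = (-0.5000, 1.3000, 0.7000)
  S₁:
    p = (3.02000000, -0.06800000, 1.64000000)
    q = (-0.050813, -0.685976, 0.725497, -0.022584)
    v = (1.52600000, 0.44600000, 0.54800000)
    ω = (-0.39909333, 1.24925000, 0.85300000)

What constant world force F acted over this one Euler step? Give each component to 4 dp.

Δv = v₁−v₀ = (0.02600000, 0.04600000, 0.04800000)
applied force F = (1.3000, 2.3000, 2.4000)

F = (1.3000, 2.3000, 2.4000)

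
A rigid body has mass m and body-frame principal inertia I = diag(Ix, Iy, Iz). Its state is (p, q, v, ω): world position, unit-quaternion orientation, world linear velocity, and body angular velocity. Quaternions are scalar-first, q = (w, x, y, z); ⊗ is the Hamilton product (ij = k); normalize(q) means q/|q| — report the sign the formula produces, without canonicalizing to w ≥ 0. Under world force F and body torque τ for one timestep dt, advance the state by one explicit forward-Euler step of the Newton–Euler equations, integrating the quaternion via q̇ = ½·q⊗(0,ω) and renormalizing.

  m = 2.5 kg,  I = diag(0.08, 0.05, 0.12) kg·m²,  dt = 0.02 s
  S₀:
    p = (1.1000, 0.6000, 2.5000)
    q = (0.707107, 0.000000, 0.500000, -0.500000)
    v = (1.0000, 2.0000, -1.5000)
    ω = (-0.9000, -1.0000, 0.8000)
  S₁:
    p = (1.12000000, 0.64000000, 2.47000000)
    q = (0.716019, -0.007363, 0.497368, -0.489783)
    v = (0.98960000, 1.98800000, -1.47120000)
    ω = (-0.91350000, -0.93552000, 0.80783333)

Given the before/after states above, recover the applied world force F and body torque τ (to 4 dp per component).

Δω = ω₁−ω₀ = (-0.01350000, 0.06448000, 0.00783333)
τ = I·(Δω/dt) + ω₀×(Iω₀) = (-0.1100, 0.1900, 0.0200)
velocity change Δv = (-0.01040000, -0.01200000, 0.02880000)
applied force F = (-1.3000, -1.5000, 3.6000)

F = (-1.3000, -1.5000, 3.6000)
τ = (-0.1100, 0.1900, 0.0200)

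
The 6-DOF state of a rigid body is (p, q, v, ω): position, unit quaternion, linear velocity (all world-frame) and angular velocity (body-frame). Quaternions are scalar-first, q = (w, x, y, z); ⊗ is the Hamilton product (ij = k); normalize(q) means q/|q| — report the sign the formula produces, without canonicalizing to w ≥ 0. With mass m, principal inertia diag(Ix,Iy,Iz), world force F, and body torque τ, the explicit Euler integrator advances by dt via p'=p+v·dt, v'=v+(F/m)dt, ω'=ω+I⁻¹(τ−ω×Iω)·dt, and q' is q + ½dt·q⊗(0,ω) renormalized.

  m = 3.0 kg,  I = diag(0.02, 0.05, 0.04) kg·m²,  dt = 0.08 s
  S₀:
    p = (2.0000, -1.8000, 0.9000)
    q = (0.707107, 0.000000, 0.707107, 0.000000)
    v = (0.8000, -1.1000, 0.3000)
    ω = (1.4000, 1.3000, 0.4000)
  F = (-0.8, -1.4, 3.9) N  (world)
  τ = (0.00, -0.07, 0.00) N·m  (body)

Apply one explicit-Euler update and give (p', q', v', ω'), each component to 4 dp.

precession coupling ω×(Iω) = (-0.0052, -0.0112, 0.0546)
(τ − ω×Iω)/I = (0.2600, -1.1760, -1.3650)
ω' = ω + α·dt = (1.4208, 1.2059, 0.2908)
Hamilton product q⊗(0,ω) = (-0.9192391, 1.2727926, 0.9192391, -0.7071070)
updated quaternion q' = (0.6683, 0.0508, 0.7416, -0.0282)
a = F/m = (-0.2667, -0.4667, 1.3000)
new position p' = (2.0640, -1.8880, 0.9240)
v' = v + a·dt = (0.7787, -1.1373, 0.4040)

p' = (2.0640, -1.8880, 0.9240)
q' = (0.6683, 0.0508, 0.7416, -0.0282)
v' = (0.7787, -1.1373, 0.4040)
ω' = (1.4208, 1.2059, 0.2908)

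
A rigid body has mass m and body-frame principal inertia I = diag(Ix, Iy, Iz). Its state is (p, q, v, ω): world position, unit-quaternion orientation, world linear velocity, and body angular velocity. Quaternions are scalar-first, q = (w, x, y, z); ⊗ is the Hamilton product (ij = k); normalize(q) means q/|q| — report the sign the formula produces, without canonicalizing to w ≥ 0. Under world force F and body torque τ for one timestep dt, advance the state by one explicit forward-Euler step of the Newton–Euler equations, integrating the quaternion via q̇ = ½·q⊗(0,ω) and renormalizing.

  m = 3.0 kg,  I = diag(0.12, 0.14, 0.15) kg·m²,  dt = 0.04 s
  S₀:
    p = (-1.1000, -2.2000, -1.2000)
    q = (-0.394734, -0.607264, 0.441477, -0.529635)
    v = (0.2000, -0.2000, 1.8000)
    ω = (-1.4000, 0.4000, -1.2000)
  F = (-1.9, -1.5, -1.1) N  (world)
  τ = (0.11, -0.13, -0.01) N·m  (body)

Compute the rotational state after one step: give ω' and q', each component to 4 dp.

α = I⁻¹(τ − ω×Iω) = (0.9567, -0.5686, 0.0080)
new body rate ω' = (-1.3617, 0.3773, -1.1997)
2q̇ = q⊗(0,ω) = (-1.6623224, 0.2347092, -0.1451214, 0.8488430)
q + ½dt·q⊗(0,ω), renormalized = (-0.4277, -0.6021, 0.4383, -0.5123)

ω' = (-1.3617, 0.3773, -1.1997)
q' = (-0.4277, -0.6021, 0.4383, -0.5123)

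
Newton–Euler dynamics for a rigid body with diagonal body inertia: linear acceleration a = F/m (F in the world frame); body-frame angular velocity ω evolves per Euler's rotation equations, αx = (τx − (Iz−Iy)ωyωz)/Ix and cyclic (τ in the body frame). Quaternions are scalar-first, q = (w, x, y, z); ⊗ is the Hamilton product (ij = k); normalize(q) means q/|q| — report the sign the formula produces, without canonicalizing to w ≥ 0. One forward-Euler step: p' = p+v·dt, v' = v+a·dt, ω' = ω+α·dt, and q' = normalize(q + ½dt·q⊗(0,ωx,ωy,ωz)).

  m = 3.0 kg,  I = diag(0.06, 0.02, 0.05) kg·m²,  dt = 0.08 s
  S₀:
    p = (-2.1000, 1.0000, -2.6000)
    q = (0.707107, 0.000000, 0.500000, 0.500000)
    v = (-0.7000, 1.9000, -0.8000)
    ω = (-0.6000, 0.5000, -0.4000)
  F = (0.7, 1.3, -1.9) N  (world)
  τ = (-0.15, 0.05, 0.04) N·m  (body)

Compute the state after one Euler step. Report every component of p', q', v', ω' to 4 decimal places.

p' = (-2.1560, 1.1520, -2.6640)
q' = (0.7047, -0.0349, 0.5018, 0.5004)
v' = (-0.6813, 1.9347, -0.8507)
ω' = (-0.7920, 0.6904, -0.3552)

linear accel F/m = (0.2333, 0.4333, -0.6333)
p + v·dt = (-2.1560, 1.1520, -2.6640)
v + (F/m)dt = (-0.6813, 1.9347, -0.8507)
ω×(Iω) gyroscopic = (-0.0060, 0.0024, 0.0120)
angular accel α = (-2.4000, 2.3800, 0.5600)
ω + α·dt = (-0.7920, 0.6904, -0.3552)
q⊗(0,ω) = (-0.0500000, -0.8742642, 0.0535535, 0.0171572)
updated quaternion q' = (0.7047, -0.0349, 0.5018, 0.5004)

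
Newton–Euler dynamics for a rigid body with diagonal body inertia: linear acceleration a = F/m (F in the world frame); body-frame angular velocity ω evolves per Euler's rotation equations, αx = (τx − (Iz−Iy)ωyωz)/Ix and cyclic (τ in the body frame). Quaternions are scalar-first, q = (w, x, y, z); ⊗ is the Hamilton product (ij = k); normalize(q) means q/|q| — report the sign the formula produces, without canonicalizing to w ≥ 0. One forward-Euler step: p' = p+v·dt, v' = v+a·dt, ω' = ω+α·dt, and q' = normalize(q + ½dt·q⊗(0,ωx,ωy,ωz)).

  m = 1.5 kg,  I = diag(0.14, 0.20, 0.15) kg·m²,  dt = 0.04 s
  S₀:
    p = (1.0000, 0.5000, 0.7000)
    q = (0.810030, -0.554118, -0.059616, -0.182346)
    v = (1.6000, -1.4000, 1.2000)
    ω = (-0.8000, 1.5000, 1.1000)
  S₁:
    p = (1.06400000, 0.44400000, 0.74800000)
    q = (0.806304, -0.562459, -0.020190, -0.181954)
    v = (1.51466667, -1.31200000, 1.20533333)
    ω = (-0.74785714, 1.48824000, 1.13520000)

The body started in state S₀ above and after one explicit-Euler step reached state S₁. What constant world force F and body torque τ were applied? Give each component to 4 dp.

F = (-3.2000, 3.3000, 0.2000)
τ = (0.1000, -0.0500, 0.0600)

Δv = v₁−v₀ = (-0.08533333, 0.08800000, 0.00533333)
m·(v₁−v₀)/dt = (-3.2000, 3.3000, 0.2000)
ω₁ − ω₀ = (0.05214286, -0.01176000, 0.03520000)
precession coupling = (-0.0825, 0.0088, -0.0720)
applied torque τ = (0.1000, -0.0500, 0.0600)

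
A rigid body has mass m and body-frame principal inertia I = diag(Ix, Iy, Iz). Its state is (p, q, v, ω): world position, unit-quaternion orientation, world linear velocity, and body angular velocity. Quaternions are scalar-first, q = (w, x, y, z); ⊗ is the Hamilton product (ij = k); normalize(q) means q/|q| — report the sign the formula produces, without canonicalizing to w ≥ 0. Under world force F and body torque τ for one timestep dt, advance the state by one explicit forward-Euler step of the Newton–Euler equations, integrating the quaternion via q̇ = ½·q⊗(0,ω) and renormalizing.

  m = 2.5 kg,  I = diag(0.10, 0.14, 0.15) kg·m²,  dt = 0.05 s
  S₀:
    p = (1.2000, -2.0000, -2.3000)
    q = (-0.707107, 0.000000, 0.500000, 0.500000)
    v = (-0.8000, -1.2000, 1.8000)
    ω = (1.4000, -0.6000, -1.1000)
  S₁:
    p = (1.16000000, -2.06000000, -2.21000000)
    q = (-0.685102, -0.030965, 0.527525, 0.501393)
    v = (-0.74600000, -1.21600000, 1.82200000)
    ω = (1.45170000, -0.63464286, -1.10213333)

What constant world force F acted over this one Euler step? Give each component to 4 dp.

F = (2.7000, -0.8000, 1.1000)

v₁ − v₀ = (0.05400000, -0.01600000, 0.02200000)
F = m·Δv/dt = (2.7000, -0.8000, 1.1000)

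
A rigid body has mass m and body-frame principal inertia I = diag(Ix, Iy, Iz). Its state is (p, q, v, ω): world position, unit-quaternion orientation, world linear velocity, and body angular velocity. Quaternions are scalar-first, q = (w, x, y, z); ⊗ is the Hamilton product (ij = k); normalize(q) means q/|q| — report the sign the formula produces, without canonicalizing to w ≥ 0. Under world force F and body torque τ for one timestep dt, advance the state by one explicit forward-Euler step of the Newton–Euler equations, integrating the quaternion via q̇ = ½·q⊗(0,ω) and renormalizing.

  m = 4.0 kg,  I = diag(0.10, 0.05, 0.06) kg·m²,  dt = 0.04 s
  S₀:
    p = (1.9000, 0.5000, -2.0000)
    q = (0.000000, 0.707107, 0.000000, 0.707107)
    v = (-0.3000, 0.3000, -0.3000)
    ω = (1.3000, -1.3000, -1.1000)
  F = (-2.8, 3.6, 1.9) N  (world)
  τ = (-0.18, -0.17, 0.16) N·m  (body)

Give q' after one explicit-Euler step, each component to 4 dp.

2q̇ = q⊗(0,ω) = (-0.1414214, 0.9192391, 1.6970568, -0.9192391)
updated quaternion q' = (-0.0028, 0.7248, 0.0339, 0.6881)

q' = (-0.0028, 0.7248, 0.0339, 0.6881)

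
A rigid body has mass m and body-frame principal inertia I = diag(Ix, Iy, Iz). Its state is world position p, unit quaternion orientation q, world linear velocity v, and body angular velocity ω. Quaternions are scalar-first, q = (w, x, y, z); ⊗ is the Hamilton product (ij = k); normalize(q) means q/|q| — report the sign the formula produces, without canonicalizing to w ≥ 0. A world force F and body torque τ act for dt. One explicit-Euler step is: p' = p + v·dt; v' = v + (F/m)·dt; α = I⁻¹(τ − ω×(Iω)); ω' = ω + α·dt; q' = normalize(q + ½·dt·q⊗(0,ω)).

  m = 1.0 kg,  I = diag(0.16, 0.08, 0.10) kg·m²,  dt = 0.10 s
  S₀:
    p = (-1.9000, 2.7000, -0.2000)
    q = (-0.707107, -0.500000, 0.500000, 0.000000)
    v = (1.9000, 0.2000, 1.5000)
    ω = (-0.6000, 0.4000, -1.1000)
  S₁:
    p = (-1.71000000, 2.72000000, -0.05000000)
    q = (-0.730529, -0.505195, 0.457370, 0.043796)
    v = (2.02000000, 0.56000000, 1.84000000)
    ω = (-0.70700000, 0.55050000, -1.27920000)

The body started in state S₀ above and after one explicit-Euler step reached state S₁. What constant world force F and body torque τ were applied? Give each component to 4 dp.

F = (1.2000, 3.6000, 3.4000)
τ = (-0.1800, 0.1600, -0.1600)

velocity change Δv = (0.12000000, 0.36000000, 0.34000000)
applied force F = (1.2000, 3.6000, 3.4000)
rate change Δω = (-0.10700000, 0.15050000, -0.17920000)
gyro term ω₀×Iω₀ = (-0.0088, 0.0396, 0.0192)
applied torque τ = (-0.1800, 0.1600, -0.1600)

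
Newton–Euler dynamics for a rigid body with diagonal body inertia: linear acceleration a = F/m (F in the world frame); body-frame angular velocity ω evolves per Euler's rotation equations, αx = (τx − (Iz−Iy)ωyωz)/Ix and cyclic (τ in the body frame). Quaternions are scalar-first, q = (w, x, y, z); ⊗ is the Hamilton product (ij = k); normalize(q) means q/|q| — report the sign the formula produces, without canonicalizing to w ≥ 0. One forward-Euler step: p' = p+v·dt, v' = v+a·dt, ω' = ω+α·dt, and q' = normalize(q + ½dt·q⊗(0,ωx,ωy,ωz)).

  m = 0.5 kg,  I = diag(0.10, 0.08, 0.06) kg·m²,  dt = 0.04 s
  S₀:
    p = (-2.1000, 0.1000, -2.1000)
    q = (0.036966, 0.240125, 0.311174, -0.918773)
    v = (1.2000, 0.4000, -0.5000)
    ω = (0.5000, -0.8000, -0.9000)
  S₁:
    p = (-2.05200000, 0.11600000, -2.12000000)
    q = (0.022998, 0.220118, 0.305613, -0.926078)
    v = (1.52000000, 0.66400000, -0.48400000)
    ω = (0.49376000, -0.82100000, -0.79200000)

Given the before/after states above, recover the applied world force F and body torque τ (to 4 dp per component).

F = (4.0000, 3.3000, 0.2000)
τ = (-0.0300, -0.0600, 0.1700)

Δω = ω₁−ω₀ = (-0.00624000, -0.02100000, 0.10800000)
applied torque τ = (-0.0300, -0.0600, 0.1700)
v₁ − v₀ = (0.32000000, 0.26400000, 0.01600000)
applied force F = (4.0000, 3.3000, 0.2000)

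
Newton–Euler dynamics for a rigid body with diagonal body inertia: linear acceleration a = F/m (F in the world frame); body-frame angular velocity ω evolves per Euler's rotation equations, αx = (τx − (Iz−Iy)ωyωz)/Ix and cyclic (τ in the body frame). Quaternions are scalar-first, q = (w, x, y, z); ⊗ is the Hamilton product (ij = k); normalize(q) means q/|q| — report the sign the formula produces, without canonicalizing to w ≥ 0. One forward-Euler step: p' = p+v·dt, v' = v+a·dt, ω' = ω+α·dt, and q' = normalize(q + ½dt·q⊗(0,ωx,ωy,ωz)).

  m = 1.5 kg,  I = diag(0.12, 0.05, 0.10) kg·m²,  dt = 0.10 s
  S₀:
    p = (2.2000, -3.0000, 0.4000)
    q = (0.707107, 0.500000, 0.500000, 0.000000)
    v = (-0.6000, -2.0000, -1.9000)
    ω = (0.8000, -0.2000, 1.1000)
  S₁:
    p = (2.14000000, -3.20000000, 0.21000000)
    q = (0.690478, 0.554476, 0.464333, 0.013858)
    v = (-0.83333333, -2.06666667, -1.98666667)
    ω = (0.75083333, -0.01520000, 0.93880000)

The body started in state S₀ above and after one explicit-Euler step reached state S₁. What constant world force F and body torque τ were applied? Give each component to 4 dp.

F = (-3.5000, -1.0000, -1.3000)
τ = (-0.0700, 0.1100, -0.1500)

Δω = ω₁−ω₀ = (-0.04916667, 0.18480000, -0.16120000)
I·α + gyro = (-0.0700, 0.1100, -0.1500)
velocity change Δv = (-0.23333333, -0.06666667, -0.08666667)
m·(v₁−v₀)/dt = (-3.5000, -1.0000, -1.3000)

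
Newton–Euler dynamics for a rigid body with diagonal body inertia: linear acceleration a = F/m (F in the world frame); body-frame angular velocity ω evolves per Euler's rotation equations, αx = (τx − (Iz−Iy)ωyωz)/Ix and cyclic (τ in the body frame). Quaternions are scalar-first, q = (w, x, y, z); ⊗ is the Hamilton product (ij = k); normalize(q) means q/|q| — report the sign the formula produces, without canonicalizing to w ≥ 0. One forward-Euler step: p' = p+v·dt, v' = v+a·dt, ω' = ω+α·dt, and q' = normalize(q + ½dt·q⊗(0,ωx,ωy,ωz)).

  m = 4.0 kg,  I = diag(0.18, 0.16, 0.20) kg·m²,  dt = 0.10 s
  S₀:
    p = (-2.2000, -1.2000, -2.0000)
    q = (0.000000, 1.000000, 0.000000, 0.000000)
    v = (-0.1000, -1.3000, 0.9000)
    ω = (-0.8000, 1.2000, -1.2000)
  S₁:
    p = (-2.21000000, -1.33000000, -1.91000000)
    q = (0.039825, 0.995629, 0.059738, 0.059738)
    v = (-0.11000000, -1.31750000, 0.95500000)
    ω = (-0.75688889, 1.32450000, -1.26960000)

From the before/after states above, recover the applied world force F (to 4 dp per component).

F = (-0.4000, -0.7000, 2.2000)

v₁ − v₀ = (-0.01000000, -0.01750000, 0.05500000)
applied force F = (-0.4000, -0.7000, 2.2000)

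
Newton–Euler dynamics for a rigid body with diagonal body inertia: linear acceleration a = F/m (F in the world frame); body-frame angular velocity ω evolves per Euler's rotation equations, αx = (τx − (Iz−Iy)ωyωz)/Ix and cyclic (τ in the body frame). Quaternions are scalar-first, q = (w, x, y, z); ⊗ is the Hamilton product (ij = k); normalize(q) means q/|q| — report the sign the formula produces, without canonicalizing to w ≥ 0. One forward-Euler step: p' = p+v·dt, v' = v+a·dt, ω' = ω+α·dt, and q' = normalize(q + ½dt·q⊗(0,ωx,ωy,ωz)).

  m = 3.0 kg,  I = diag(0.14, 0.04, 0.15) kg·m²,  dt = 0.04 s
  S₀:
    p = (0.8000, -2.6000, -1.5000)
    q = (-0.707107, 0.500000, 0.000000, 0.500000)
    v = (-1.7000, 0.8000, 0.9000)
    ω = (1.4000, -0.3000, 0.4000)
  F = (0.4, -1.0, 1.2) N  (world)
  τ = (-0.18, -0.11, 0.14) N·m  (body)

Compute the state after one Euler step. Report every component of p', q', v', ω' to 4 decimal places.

p' = (0.7320, -2.5680, -1.4640)
q' = (-0.7248, 0.4830, 0.0142, 0.4911)
v' = (-1.6947, 0.7867, 0.9160)
ω' = (1.3523, -0.4044, 0.4261)

ω×(Iω) gyroscopic = (-0.0132, -0.0056, 0.0420)
(τ − ω×Iω)/I = (-1.1914, -2.6100, 0.6533)
ω + α·dt = (1.3523, -0.4044, 0.4261)
Hamilton product q⊗(0,ω) = (-0.9000000, -0.8399498, 0.7121321, -0.4328428)
updated quaternion q' = (-0.7248, 0.4830, 0.0142, 0.4911)
a = F/m = (0.1333, -0.3333, 0.4000)
new position p' = (0.7320, -2.5680, -1.4640)
v' = v + a·dt = (-1.6947, 0.7867, 0.9160)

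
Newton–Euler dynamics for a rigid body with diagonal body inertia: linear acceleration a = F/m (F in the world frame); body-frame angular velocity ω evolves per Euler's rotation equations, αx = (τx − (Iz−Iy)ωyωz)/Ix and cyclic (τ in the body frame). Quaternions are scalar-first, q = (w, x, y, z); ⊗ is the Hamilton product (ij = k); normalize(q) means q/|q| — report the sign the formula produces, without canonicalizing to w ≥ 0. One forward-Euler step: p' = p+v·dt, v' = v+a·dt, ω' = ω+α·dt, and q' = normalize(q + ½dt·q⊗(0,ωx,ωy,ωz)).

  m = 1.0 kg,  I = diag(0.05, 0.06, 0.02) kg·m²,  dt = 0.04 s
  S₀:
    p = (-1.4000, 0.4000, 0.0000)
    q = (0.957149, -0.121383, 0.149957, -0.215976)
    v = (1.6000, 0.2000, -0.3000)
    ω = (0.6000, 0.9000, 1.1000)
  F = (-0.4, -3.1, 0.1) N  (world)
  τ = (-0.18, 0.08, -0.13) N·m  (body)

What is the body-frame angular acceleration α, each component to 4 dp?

gyro term ω×Iω = (-0.0396, 0.0198, 0.0054)
(τ − ω×Iω)/I = (-2.8080, 1.0033, -6.7700)

α = (-2.8080, 1.0033, -6.7700)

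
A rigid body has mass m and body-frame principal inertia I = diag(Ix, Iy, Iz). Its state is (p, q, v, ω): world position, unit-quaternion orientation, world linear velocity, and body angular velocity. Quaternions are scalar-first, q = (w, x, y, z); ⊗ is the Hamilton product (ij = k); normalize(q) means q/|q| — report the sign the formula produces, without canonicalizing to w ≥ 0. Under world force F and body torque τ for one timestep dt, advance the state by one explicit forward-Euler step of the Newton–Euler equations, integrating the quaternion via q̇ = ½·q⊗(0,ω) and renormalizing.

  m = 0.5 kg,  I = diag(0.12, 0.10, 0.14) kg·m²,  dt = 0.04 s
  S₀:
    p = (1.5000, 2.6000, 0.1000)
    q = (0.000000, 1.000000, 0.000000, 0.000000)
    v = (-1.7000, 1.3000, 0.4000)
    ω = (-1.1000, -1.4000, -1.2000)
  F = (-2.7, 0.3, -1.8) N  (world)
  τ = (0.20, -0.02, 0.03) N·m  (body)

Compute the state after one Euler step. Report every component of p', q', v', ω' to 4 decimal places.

α = I⁻¹(τ − ω×Iω) = (1.1067, 0.0640, 0.4343)
ω + α·dt = (-1.0557, -1.3974, -1.1826)
2q̇ = q⊗(0,ω) = (1.1000000, 0.0000000, 1.2000000, -1.4000000)
q + ½dt·q⊗(0,ω), renormalized = (0.0220, 0.9991, 0.0240, -0.0280)
p + v·dt = (1.4320, 2.6520, 0.1160)
v + (F/m)dt = (-1.9160, 1.3240, 0.2560)

p' = (1.4320, 2.6520, 0.1160)
q' = (0.0220, 0.9991, 0.0240, -0.0280)
v' = (-1.9160, 1.3240, 0.2560)
ω' = (-1.0557, -1.3974, -1.1826)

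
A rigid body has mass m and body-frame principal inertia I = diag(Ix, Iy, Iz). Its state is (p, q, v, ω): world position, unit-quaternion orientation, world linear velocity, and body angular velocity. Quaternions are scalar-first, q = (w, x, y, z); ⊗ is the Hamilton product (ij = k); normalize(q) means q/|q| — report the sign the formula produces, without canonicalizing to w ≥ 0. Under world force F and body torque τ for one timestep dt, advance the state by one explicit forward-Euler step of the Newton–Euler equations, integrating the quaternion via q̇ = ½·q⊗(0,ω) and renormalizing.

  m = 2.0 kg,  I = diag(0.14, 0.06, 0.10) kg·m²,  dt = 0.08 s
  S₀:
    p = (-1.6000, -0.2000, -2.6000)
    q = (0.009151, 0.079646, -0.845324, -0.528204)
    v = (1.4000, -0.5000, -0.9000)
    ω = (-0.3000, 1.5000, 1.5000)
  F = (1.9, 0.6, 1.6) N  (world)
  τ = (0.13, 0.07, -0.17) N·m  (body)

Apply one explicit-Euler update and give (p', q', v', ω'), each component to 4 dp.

ω×(Iω) gyroscopic = (0.0900, -0.0180, 0.0360)
(τ − ω×Iω)/I = (0.2857, 1.4667, -2.0600)
new body rate ω' = (-0.2771, 1.6173, 1.3352)
q⊗(0,ω) = (2.0841858, -0.4784253, 0.0527187, -0.1204017)
updated quaternion q' = (0.0922, 0.0603, -0.8401, -0.5311)
a = F/m = (0.9500, 0.3000, 0.8000)
p' = p + v·dt = (-1.4880, -0.2400, -2.6720)
new velocity v' = (1.4760, -0.4760, -0.8360)

p' = (-1.4880, -0.2400, -2.6720)
q' = (0.0922, 0.0603, -0.8401, -0.5311)
v' = (1.4760, -0.4760, -0.8360)
ω' = (-0.2771, 1.6173, 1.3352)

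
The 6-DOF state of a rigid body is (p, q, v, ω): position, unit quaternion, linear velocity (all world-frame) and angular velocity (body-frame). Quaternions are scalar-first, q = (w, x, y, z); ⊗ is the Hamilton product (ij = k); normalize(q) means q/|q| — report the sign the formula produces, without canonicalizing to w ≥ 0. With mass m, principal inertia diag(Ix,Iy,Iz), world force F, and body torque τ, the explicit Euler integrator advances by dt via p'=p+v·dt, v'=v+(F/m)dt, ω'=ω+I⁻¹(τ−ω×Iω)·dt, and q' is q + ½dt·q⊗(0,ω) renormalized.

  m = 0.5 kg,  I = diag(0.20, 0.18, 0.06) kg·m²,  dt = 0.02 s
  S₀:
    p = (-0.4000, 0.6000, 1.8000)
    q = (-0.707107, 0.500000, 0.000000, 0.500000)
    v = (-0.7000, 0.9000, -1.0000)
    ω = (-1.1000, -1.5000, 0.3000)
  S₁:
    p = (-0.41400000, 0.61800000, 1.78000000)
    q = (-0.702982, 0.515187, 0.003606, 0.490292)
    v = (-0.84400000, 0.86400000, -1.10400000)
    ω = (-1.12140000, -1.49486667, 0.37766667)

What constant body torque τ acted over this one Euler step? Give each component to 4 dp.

τ = (-0.1600, 0.0000, 0.2000)

ω₁ − ω₀ = (-0.02140000, 0.00513333, 0.07766667)
applied torque τ = (-0.1600, 0.0000, 0.2000)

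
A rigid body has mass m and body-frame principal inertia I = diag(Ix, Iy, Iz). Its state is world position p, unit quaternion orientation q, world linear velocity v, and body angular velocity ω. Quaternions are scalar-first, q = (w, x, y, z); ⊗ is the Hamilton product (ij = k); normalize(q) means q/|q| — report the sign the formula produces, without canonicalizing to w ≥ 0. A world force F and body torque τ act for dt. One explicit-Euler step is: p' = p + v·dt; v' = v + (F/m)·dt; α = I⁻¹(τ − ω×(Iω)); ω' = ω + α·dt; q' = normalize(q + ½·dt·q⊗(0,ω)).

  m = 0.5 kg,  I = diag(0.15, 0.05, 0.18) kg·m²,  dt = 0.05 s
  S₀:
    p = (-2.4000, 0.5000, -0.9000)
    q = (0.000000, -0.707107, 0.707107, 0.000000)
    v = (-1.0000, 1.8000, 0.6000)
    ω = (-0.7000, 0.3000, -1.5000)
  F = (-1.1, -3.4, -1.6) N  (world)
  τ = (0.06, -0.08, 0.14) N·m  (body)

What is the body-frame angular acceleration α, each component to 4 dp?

gyro term ω×Iω = (-0.0585, -0.0315, 0.0210)
(τ − ω×Iω)/I = (0.7900, -0.9700, 0.6611)

α = (0.7900, -0.9700, 0.6611)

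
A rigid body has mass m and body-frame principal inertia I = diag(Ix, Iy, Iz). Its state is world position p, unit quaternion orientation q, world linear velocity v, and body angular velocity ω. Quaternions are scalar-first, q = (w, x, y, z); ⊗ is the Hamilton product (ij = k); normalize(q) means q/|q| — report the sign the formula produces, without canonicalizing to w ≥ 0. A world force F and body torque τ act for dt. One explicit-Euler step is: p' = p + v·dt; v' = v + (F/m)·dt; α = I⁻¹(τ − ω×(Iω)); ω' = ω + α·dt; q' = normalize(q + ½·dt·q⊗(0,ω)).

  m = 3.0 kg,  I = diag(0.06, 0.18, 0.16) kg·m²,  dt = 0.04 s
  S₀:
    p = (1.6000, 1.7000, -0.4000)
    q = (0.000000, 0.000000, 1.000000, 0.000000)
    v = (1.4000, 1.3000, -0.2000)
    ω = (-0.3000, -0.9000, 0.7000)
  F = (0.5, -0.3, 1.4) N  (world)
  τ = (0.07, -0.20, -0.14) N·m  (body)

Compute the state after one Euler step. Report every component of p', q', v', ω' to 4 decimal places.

precession coupling ω×(Iω) = (0.0126, 0.0210, 0.0324)
angular accel α = (0.9567, -1.2278, -1.0775)
ω + α·dt = (-0.2617, -0.9491, 0.6569)
q⊗(0,ω) = (0.9000000, 0.7000000, 0.0000000, 0.3000000)
q' = normalize(q + ½dt·q⊗(0,ω)) = (0.0180, 0.0140, 0.9997, 0.0060)
a = F/m = (0.1667, -0.1000, 0.4667)
p' = p + v·dt = (1.6560, 1.7520, -0.4080)
v' = v + a·dt = (1.4067, 1.2960, -0.1813)

p' = (1.6560, 1.7520, -0.4080)
q' = (0.0180, 0.0140, 0.9997, 0.0060)
v' = (1.4067, 1.2960, -0.1813)
ω' = (-0.2617, -0.9491, 0.6569)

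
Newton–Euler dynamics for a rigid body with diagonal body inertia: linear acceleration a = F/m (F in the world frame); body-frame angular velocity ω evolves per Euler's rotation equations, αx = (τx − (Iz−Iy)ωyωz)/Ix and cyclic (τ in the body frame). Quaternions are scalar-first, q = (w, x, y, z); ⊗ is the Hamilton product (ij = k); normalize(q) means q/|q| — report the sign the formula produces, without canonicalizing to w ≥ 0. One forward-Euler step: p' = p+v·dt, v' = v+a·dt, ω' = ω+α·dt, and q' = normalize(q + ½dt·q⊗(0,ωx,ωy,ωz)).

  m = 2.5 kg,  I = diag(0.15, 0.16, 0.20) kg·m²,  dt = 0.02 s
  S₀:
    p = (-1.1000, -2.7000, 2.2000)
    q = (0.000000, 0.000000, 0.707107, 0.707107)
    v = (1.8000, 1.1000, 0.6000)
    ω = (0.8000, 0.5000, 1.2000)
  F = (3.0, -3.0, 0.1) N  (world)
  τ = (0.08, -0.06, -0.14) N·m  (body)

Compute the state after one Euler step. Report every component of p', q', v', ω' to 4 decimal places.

new position p' = (-1.0640, -2.6780, 2.2120)
new velocity v' = (1.8240, 1.0760, 0.6008)
ω×(Iω) gyroscopic = (0.0240, -0.0480, 0.0040)
(τ − ω×Iω)/I = (0.3733, -0.0750, -0.7200)
ω' = ω + α·dt = (0.8075, 0.4985, 1.1856)
Hamilton product q⊗(0,ω) = (-1.2020819, 0.4949749, 0.5656856, -0.5656856)
q + ½dt·q⊗(0,ω), renormalized = (-0.0120, 0.0049, 0.7127, 0.7014)

p' = (-1.0640, -2.6780, 2.2120)
q' = (-0.0120, 0.0049, 0.7127, 0.7014)
v' = (1.8240, 1.0760, 0.6008)
ω' = (0.8075, 0.4985, 1.1856)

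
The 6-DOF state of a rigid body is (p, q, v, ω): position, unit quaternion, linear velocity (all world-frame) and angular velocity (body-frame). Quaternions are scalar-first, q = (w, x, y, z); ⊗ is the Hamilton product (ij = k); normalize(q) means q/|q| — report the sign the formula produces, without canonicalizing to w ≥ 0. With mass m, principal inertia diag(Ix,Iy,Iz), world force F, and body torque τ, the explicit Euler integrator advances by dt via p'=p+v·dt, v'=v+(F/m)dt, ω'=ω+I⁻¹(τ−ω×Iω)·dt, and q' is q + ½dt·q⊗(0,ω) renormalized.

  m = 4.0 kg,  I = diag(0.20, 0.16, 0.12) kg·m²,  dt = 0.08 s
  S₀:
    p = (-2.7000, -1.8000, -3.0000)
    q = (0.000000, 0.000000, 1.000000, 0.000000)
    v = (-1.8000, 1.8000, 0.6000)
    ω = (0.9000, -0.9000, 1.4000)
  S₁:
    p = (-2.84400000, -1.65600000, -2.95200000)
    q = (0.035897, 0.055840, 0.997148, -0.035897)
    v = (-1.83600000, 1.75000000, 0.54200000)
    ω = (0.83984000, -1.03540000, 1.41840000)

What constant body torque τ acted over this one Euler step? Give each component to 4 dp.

τ = (-0.1000, -0.1700, 0.0600)

Δω = ω₁−ω₀ = (-0.06016000, -0.13540000, 0.01840000)
τ = I·(Δω/dt) + ω₀×(Iω₀) = (-0.1000, -0.1700, 0.0600)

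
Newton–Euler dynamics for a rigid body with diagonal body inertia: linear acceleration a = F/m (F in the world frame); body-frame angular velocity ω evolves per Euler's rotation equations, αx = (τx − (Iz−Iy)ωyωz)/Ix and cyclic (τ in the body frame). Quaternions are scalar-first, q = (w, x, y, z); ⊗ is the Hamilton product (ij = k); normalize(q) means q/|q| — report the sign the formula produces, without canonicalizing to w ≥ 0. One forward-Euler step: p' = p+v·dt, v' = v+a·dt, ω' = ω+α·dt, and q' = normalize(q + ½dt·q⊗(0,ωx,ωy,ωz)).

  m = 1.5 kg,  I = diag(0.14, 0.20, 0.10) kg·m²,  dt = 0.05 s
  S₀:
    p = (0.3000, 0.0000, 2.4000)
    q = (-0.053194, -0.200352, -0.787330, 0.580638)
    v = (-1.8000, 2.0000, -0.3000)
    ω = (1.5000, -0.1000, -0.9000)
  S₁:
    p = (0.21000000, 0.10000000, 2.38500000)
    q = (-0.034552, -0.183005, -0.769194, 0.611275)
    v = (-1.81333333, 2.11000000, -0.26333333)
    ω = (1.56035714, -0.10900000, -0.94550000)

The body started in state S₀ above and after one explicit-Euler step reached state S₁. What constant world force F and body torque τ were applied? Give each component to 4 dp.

F = (-0.4000, 3.3000, 1.1000)
τ = (0.1600, -0.0900, -0.1000)

Δv = v₁−v₀ = (-0.01333333, 0.11000000, 0.03666667)
applied force F = (-0.4000, 3.3000, 1.1000)
Δω = ω₁−ω₀ = (0.06035714, -0.00900000, -0.04550000)
I·α + gyro = (0.1600, -0.0900, -0.1000)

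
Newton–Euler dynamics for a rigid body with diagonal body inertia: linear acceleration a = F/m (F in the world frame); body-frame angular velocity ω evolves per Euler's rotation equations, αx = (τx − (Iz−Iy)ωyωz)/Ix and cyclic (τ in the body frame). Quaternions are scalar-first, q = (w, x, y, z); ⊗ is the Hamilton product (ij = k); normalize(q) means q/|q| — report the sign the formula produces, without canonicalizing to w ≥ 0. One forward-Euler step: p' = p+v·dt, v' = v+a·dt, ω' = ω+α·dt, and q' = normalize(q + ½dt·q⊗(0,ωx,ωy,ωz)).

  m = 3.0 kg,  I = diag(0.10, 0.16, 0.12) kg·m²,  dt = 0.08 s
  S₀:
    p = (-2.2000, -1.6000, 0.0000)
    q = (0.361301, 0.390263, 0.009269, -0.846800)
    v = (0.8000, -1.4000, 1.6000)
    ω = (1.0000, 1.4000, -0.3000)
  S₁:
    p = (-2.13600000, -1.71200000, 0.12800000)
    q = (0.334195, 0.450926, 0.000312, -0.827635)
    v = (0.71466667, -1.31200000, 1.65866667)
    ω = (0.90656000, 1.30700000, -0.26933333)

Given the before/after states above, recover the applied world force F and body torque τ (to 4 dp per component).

F = (-3.2000, 3.3000, 2.2000)
τ = (-0.1000, -0.1800, 0.1300)

ω₁ − ω₀ = (-0.09344000, -0.09300000, 0.03066667)
gyro term ω₀×Iω₀ = (0.0168, 0.0060, 0.0840)
I·α + gyro = (-0.1000, -0.1800, 0.1300)
velocity change Δv = (-0.08533333, 0.08800000, 0.05866667)
applied force F = (-3.2000, 3.3000, 2.2000)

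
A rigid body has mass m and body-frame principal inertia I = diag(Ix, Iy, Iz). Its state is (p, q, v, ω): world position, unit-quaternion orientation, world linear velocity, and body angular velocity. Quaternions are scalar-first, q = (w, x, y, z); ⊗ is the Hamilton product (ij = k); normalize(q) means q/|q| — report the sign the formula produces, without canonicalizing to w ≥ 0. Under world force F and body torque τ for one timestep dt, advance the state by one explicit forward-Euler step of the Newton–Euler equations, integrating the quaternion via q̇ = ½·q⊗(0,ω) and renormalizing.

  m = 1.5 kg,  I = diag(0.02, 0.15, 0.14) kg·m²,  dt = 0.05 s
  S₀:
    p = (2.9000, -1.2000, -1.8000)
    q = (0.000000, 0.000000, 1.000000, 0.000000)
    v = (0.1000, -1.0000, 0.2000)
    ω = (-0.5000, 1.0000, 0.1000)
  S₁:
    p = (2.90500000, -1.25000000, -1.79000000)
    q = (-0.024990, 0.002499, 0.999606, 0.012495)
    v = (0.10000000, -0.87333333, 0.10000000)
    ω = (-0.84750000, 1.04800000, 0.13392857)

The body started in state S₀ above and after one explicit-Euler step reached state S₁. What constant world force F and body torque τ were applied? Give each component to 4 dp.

F = (0.0000, 3.8000, -3.0000)
τ = (-0.1400, 0.1500, 0.0300)

Δω = ω₁−ω₀ = (-0.34750000, 0.04800000, 0.03392857)
ω₀×(Iω₀) = (-0.0010, 0.0060, -0.0650)
applied torque τ = (-0.1400, 0.1500, 0.0300)
Δv = v₁−v₀ = (0.00000000, 0.12666667, -0.10000000)
F = m·Δv/dt = (0.0000, 3.8000, -3.0000)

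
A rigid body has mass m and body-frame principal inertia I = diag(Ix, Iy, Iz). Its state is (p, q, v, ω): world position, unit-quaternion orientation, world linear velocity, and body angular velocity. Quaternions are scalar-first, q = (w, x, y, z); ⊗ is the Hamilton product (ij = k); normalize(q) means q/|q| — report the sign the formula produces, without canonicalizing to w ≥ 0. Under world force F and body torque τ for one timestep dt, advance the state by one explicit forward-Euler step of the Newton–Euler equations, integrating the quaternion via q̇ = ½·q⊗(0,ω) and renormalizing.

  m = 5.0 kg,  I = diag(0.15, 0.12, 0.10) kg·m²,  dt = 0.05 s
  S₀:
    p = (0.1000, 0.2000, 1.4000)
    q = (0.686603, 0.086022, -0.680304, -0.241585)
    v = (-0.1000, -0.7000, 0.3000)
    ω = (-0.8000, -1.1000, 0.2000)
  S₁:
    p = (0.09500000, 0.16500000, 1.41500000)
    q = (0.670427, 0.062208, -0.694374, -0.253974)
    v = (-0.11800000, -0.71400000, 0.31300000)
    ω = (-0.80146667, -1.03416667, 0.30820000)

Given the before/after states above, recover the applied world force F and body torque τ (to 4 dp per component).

velocity change Δv = (-0.01800000, -0.01400000, 0.01300000)
F = m·Δv/dt = (-1.8000, -1.4000, 1.3000)
Δω = ω₁−ω₀ = (-0.00146667, 0.06583333, 0.10820000)
τ = I·(Δω/dt) + ω₀×(Iω₀) = (0.0000, 0.1500, 0.1900)

F = (-1.8000, -1.4000, 1.3000)
τ = (0.0000, 0.1500, 0.1900)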